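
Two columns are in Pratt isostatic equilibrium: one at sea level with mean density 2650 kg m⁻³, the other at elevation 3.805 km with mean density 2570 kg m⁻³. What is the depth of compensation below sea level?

122 km

ρ_ref D = ρ (D + h) → D (ρ_ref − ρ) = ρ h.
D = ρ h/(ρ_ref − ρ) = 2570 × 3.805 km/(2650 − 2570) = 122 km.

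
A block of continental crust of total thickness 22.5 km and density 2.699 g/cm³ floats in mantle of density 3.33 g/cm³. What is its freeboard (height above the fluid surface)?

4.26 km

Floating equilibrium: submerged depth d = t ρ_obj/ρ_fluid = 22.5 km × 2.699/3.33 = 18.24 km.
Freeboard = t − d = 22.5 km − 18.24 km = 4.26 km.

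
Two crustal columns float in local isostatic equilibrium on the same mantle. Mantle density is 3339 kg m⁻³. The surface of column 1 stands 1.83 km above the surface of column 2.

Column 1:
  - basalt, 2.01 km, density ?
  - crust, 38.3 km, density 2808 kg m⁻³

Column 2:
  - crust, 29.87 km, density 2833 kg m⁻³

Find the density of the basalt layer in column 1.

2900 kg m⁻³

Take the compensation level at the base of the deeper column (depth z_c below the surface of column 1) and equate Σ ρ_i t_i down to z_c; mantle fills any gap and the z_c terms cancel.
Column 1: 2.01×ρ + 38.3×2808 + (z_c − 40.31)×3339
Column 2: 1.83×0 + 29.87×2833 + (z_c − 1.83 − 29.87)×3339
The z_c×3339 term appears on both sides and cancels. Collect the known terms of each column as K = Σ(ρt)_known − 3339 × (depth of known layers): K_1 = 107546.4 − 3339×40.31 = −27048.69; K_2 = 84621.71 − 3339×(1.83 + 29.87) = −21224.59.
Balance: K_1 + 2.01×ρ = K_2, so ρ = (K_2 − K_1)/2.01 = 5824.1/2.01 = 2900 kg m⁻³.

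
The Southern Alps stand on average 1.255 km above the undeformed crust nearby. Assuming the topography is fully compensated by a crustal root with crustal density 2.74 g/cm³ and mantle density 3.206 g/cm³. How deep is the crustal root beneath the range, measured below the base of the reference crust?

7.38 km

Equating mass per unit area of the two columns: the weight of the topography is balanced by the buoyancy of the root, ρ_c h = (ρ_m − ρ_c) r.
r = h · ρ_c / (ρ_m − ρ_c) = 1.255 km × 2.74 / (3.206 − 2.74) = 7.38 km.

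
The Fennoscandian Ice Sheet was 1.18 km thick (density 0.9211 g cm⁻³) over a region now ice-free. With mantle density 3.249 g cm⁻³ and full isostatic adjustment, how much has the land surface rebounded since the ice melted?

Removing the load lets mantle flow back in; uplift u satisfies ρ_ice t = ρ_m u.
u = t ρ_ice/ρ_m = 1.18 km × 0.9211/3.249 = 0.335 km.

0.335 km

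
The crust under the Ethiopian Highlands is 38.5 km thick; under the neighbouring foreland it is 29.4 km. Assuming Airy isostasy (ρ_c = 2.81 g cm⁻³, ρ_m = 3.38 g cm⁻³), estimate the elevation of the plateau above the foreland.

1.53 km

Excess crust Δ = 38.5 km − 29.4 km = 9.1 km, split between elevation h and root r with h + r = Δ.
Airy balance ρ_c h = (ρ_m − ρ_c) r gives r = h ρ_c/(ρ_m − ρ_c), so h (1 + ρ_c/(ρ_m − ρ_c)) = Δ, i.e. h = Δ (ρ_m − ρ_c)/ρ_m.
h = 9.1 km × 0.57/3.38 = 1.53 km.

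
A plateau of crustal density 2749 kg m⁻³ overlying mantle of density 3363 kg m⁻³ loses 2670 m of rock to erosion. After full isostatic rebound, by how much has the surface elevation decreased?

Rebound u = e ρ_c/ρ_m = 2670 m × 2749/3363 = 2183 m.
Net surface drop = e − u = 2670 m − 2183 m = e (ρ_m − ρ_c)/ρ_m = 487 m.

487 m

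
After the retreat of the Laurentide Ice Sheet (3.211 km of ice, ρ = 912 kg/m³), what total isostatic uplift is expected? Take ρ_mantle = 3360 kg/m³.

0.872 km

Removing the load lets mantle flow back in; uplift u satisfies ρ_ice t = ρ_m u.
u = t ρ_ice/ρ_m = 3.211 km × 912/3360 = 0.872 km.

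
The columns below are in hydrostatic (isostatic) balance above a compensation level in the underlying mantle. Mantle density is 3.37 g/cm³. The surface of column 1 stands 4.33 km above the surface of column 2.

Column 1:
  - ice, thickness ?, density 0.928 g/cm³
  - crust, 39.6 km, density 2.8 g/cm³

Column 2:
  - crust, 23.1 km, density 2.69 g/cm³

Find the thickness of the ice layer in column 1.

3.16 km

Take the compensation level at the base of the deeper column (depth z_c below the surface of column 1) and equate Σ ρ_i t_i down to z_c; mantle fills any gap and the z_c terms cancel.
Column 1: x×0.928 + 39.6×2.8 + (z_c − 39.6 − x)×3.37
Column 2: 4.33×0 + 23.1×2.69 + (z_c − 4.33 − 23.1)×3.37
The z_c×3.37 term appears on both sides and cancels. Collect the known terms of each column as K = Σ(ρt)_known − 3.37 × (depth of known layers): K_1 = 110.88 − 3.37×39.6 = −22.572; K_2 = 62.139 − 3.37×(4.33 + 23.1) = −30.3001.
Balance: K_1 − x×(3.37 − 0.928) = K_2, so x = (K_1 − K_2)/(3.37 − 0.928) = 7.7281/2.442 = 3.16 km.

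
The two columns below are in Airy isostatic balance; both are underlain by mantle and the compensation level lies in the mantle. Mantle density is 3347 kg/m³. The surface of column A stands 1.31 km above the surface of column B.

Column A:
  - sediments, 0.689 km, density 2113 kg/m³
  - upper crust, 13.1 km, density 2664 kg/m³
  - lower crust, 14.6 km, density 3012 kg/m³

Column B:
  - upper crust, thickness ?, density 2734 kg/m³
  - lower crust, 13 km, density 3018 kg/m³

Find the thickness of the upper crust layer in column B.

9.83 km

Take the compensation level at the base of the deeper column (depth z_c below the surface of column A) and equate Σ ρ_i t_i down to z_c; mantle fills any gap and the z_c terms cancel.
Column A: 0.689×2113 + 13.1×2664 + 14.6×3012 + (z_c − 28.389)×3347
Column B: 1.31×0 + x×2734 + 13×3018 + (z_c − 1.31 − 13 − x)×3347
The z_c×3347 term appears on both sides and cancels. Collect the known terms of each column as K = Σ(ρt)_known − 3347 × (depth of known layers): K_A = 80329.457 − 3347×28.389 = −14688.526; K_B = 39234 − 3347×(1.31 + 13) = −8661.57.
Balance: K_A = K_B − x×(3347 − 2734), so x = (K_B − K_A)/(3347 − 2734) = 6026.96/613 = 9.83 km.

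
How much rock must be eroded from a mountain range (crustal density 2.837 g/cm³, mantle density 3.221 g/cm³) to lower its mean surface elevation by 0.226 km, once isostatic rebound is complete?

1.9 km

Net drop Δ = e − u = e − e ρ_c/ρ_m = e (ρ_m − ρ_c)/ρ_m.
e = Δ ρ_m/(ρ_m − ρ_c) = 0.226 km × 3.221/0.384 = 1.9 km.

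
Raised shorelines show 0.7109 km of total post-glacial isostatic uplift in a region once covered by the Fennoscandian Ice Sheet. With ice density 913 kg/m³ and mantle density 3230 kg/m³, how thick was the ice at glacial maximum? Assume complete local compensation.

u = t ρ_ice/ρ_m → t = u ρ_m/ρ_ice = 0.7109 km × 3230/913 = 2.52 km.

2.52 km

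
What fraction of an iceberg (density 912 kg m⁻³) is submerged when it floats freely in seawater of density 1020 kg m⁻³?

Submerged fraction = ρ_obj/ρ_fluid = 912/1020 = 0.894.

0.894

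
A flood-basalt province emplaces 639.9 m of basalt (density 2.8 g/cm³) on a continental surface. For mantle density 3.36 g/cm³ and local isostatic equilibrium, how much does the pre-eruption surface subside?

Subaerial loading: s = t ρ_load / ρ_m.
s = 639.9 m × 2.8/3.36 = 533 m.

533 m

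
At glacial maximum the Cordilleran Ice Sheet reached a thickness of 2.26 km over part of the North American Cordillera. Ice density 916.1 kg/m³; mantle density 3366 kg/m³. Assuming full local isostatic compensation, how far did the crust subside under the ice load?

By Archimedes' principle applied to the lithosphere: the ice load ρ_ice t is balanced by mantle displaced below, ρ_m s.
s = t ρ_ice / ρ_m = 2.26 km × 916.1/3366 = 0.615 km.

0.615 km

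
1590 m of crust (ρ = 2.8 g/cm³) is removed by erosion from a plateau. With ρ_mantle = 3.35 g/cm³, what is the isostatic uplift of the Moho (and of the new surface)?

1330 m

Unloading: uplift u = e ρ_c/ρ_m = 1590 m × 2.8/3.35 = 1330 m.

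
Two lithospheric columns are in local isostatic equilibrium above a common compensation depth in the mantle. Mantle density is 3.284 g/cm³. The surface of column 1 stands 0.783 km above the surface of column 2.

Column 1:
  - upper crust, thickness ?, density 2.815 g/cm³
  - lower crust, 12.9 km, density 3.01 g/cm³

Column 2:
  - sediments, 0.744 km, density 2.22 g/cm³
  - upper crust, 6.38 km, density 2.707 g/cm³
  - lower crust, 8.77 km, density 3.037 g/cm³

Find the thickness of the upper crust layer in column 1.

12.1 km

Take the compensation level at the base of the deeper column (depth z_c below the surface of column 1) and equate Σ ρ_i t_i down to z_c; mantle fills any gap and the z_c terms cancel.
Column 1: x×2.815 + 12.9×3.01 + (z_c − 12.9 − x)×3.284
Column 2: 0.783×0 + 0.744×2.22 + 6.38×2.707 + 8.77×3.037 + (z_c − 0.783 − 15.894)×3.284
The z_c×3.284 term appears on both sides and cancels. Collect the known terms of each column as K = Σ(ρt)_known − 3.284 × (depth of known layers): K_1 = 38.829 − 3.284×12.9 = −3.5346; K_2 = 45.55683 − 3.284×(0.783 + 15.894) = −9.210438.
Balance: K_1 − x×(3.284 − 2.815) = K_2, so x = (K_1 − K_2)/(3.284 − 2.815) = 5.67584/0.469 = 12.1 km.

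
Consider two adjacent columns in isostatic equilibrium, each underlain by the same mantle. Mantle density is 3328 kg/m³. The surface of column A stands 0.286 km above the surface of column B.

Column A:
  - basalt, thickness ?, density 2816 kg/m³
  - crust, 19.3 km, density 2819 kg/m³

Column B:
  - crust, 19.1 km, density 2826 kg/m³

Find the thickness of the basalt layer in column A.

Take the compensation level at the base of the deeper column (depth z_c below the surface of column A) and equate Σ ρ_i t_i down to z_c; mantle fills any gap and the z_c terms cancel.
Column A: x×2816 + 19.3×2819 + (z_c − 19.3 − x)×3328
Column B: 0.286×0 + 19.1×2826 + (z_c − 0.286 − 19.1)×3328
The z_c×3328 term appears on both sides and cancels. Collect the known terms of each column as K = Σ(ρt)_known − 3328 × (depth of known layers): K_A = 54406.7 − 3328×19.3 = −9823.7; K_B = 53976.6 − 3328×(0.286 + 19.1) = −10540.008.
Balance: K_A − x×(3328 − 2816) = K_B, so x = (K_A − K_B)/(3328 − 2816) = 716.308/512 = 1.4 km.

1.4 km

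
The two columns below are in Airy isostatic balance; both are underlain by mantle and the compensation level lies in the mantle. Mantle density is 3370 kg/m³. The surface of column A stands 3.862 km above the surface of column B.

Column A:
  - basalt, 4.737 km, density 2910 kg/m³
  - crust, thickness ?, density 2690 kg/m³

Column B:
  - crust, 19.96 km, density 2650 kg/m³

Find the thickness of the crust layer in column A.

37.1 km

Take the compensation level at the base of the deeper column (depth z_c below the surface of column A) and equate Σ ρ_i t_i down to z_c; mantle fills any gap and the z_c terms cancel.
Column A: 4.737×2910 + x×2690 + (z_c − 4.737 − x)×3370
Column B: 3.862×0 + 19.96×2650 + (z_c − 3.862 − 19.96)×3370
The z_c×3370 term appears on both sides and cancels. Collect the known terms of each column as K = Σ(ρt)_known − 3370 × (depth of known layers): K_A = 13784.67 − 3370×4.737 = −2179.02; K_B = 52894 − 3370×(3.862 + 19.96) = −27386.14.
Balance: K_A − x×(3370 − 2690) = K_B, so x = (K_A − K_B)/(3370 − 2690) = 25207.1/680 = 37.1 km.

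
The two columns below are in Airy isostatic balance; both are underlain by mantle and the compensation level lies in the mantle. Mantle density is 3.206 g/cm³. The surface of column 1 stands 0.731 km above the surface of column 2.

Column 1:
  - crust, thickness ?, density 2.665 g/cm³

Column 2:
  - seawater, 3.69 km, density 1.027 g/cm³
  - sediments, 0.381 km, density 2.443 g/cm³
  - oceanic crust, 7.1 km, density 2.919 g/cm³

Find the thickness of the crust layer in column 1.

Take the compensation level at the base of the deeper column (depth z_c below the surface of column 1) and equate Σ ρ_i t_i down to z_c; mantle fills any gap and the z_c terms cancel.
Column 1: x×2.665 + (z_c − 0 − x)×3.206
Column 2: 0.731×0 + 3.69×1.027 + 0.381×2.443 + 7.1×2.919 + (z_c − 0.731 − 11.171)×3.206
The z_c×3.206 term appears on both sides and cancels. Collect the known terms of each column as K = Σ(ρt)_known − 3.206 × (depth of known layers): K_1 = 0 − 3.206×0 = 0; K_2 = 25.445313 − 3.206×(0.731 + 11.171) = −12.712499.
Balance: K_1 − x×(3.206 − 2.665) = K_2, so x = (K_1 − K_2)/(3.206 − 2.665) = 12.7125/0.541 = 23.5 km.

23.5 km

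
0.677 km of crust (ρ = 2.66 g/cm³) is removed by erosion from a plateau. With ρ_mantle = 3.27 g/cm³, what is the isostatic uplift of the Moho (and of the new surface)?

0.551 km

Unloading: uplift u = e ρ_c/ρ_m = 0.677 km × 2.66/3.27 = 0.551 km.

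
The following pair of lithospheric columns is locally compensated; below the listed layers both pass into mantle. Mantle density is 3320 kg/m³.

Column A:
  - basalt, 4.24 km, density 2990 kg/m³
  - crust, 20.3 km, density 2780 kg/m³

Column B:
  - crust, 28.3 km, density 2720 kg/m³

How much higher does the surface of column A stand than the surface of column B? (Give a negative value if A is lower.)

−1.39 km

For any compensation level in the mantle, the mantle terms cancel and isostasy reduces to e = (Σt_A − Σt_B) − (Σ(ρt)_A − Σ(ρt)_B) / ρ_m.
Σt_A = 24.54 km; Σt_B = 28.3 km; Σ(ρt)_A = 69111.6; Σ(ρt)_B = 76976 (in km·kg/m³).
e = (24.54 − 28.3) − (69111.6 − 76976) / 3320 = −1.39 km.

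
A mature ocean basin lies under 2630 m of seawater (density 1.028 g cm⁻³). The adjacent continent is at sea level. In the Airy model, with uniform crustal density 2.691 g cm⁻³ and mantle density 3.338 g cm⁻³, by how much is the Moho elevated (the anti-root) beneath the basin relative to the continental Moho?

6760 m

For local isostatic compensation: replacing crust with seawater at the top is compensated by replacing crust with mantle at the base: d (ρ_c − ρ_w) = a (ρ_m − ρ_c).
a = d (ρ_c − ρ_w)/(ρ_m − ρ_c) = 2630 m × 1.663/0.647 = 6760 m.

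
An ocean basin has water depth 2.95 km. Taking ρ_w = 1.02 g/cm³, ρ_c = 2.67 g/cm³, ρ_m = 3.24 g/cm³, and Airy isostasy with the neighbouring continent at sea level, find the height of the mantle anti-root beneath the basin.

8.54 km

For local isostatic compensation: replacing crust with seawater at the top is compensated by replacing crust with mantle at the base: d (ρ_c − ρ_w) = a (ρ_m − ρ_c).
a = d (ρ_c − ρ_w)/(ρ_m − ρ_c) = 2.95 km × 1.65/0.57 = 8.54 km.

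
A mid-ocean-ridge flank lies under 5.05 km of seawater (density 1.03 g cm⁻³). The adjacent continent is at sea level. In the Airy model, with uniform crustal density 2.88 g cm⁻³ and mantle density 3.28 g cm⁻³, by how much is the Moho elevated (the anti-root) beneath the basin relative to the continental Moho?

In Airy isostatic equilibrium: replacing crust with seawater at the top is compensated by replacing crust with mantle at the base: d (ρ_c − ρ_w) = a (ρ_m − ρ_c).
a = d (ρ_c − ρ_w)/(ρ_m − ρ_c) = 5.05 km × 1.85/0.4 = 23.4 km.

23.4 km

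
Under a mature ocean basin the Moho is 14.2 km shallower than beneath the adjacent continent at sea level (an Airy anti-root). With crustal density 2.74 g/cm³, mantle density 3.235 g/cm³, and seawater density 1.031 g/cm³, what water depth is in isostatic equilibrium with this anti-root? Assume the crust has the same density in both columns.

Replacing a thickness d of crust by seawater at the top must be balanced by replacing crust with mantle at the base: d (ρ_c − ρ_w) = a (ρ_m − ρ_c).
d = a (ρ_m − ρ_c)/(ρ_c − ρ_w) = 14.2 km × 0.495/1.709 = 4.11 km.

4.11 km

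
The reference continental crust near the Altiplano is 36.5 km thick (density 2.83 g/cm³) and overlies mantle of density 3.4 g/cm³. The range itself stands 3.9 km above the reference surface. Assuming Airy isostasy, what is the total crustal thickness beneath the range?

59.8 km

Root depth r = h ρ_c / (ρ_m − ρ_c) = 3.9 km × 2.83 / 0.57 = 19.36 km.
Total thickness = T + h + r = 36.5 km + 3.9 km + 19.36 km = 59.8 km.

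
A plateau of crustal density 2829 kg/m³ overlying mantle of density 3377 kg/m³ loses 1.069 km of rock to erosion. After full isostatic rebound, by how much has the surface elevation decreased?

0.173 km

Rebound u = e ρ_c/ρ_m = 1.069 km × 2829/3377 = 0.8955 km.
Net surface drop = e − u = 1.069 km − 0.8955 km = e (ρ_m − ρ_c)/ρ_m = 0.173 km.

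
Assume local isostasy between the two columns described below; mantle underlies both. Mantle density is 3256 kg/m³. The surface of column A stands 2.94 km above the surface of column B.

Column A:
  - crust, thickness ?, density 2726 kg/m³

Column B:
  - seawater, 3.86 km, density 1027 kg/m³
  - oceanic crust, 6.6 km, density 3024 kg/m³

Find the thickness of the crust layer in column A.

Take the compensation level at the base of the deeper column (depth z_c below the surface of column A) and equate Σ ρ_i t_i down to z_c; mantle fills any gap and the z_c terms cancel.
Column A: x×2726 + (z_c − 0 − x)×3256
Column B: 2.94×0 + 3.86×1027 + 6.6×3024 + (z_c − 2.94 − 10.46)×3256
The z_c×3256 term appears on both sides and cancels. Collect the known terms of each column as K = Σ(ρt)_known − 3256 × (depth of known layers): K_A = 0 − 3256×0 = 0; K_B = 23922.62 − 3256×(2.94 + 10.46) = −19707.78.
Balance: K_A − x×(3256 − 2726) = K_B, so x = (K_A − K_B)/(3256 − 2726) = 19707.8/530 = 37.2 km.

37.2 km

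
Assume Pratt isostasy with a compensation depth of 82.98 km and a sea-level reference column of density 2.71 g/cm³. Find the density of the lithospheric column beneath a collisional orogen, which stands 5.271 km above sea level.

Pratt balance: ρ_ref D = ρ (D + h).
ρ = ρ_ref D/(D + h) = 2.71 × 82.98 km/(82.98 km + 5.271 km) = 2.55 g/cm³.

2.55 g/cm³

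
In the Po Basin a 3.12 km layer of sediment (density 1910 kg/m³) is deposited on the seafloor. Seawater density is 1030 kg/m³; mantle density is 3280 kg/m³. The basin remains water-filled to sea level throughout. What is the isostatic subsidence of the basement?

1.22 km

Submarine loading: the sediment displaces seawater, and the subsidence is in turn flooded, so s (ρ_m − ρ_w) = t (ρ_sed − ρ_w).
s = 3.12 km × (1910 − 1030) / (3280 − 1030) = 1.22 km.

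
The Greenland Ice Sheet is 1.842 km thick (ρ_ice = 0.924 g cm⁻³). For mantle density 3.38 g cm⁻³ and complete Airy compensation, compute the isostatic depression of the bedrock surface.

0.504 km

Balancing pressure at the compensation depth: the ice load ρ_ice t is balanced by mantle displaced below, ρ_m s.
s = t ρ_ice / ρ_m = 1.842 km × 0.924/3.38 = 0.504 km.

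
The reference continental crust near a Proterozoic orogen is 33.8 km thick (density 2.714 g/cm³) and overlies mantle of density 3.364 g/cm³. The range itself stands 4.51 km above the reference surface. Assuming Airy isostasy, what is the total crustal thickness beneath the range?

Root depth r = h ρ_c / (ρ_m − ρ_c) = 4.51 km × 2.714 / 0.65 = 18.83 km.
Total thickness = T + h + r = 33.8 km + 4.51 km + 18.83 km = 57.1 km.

57.1 km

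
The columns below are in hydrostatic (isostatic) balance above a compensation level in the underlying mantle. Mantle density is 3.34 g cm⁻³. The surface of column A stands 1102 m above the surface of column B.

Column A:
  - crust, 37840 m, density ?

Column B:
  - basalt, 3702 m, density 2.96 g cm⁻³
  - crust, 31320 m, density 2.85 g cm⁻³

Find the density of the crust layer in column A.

Take the compensation level at the base of the deeper column (depth z_c below the surface of column A) and equate Σ ρ_i t_i down to z_c; mantle fills any gap and the z_c terms cancel.
Column A: 37840×ρ + (z_c − 37840)×3.34
Column B: 1102×0 + 3702×2.96 + 31320×2.85 + (z_c − 1102 − 35022)×3.34
The z_c×3.34 term appears on both sides and cancels. Collect the known terms of each column as K = Σ(ρt)_known − 3.34 × (depth of known layers): K_A = 0 − 3.34×37840 = −126385.6; K_B = 100219.92 − 3.34×(1102 + 35022) = −20434.24.
Balance: K_A + 37840×ρ = K_B, so ρ = (K_B − K_A)/37840 = 105951/37840 = 2.8 g cm⁻³.

2.8 g cm⁻³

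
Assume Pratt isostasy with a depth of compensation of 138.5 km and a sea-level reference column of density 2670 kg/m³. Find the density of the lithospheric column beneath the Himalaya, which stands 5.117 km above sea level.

Pratt balance: ρ_ref D = ρ (D + h).
ρ = ρ_ref D/(D + h) = 2670 × 138.5 km/(138.5 km + 5.117 km) = 2570 kg/m³.

2570 kg/m³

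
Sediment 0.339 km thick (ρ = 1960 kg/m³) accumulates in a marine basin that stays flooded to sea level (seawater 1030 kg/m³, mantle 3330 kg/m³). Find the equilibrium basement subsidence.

0.137 km

Submarine loading: the sediment displaces seawater, and the subsidence is in turn flooded, so s (ρ_m − ρ_w) = t (ρ_sed − ρ_w).
s = 0.339 km × (1960 − 1030) / (3330 − 1030) = 0.137 km.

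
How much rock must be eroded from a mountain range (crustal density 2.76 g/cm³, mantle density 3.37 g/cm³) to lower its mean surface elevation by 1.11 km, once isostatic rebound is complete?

Net drop Δ = e − u = e − e ρ_c/ρ_m = e (ρ_m − ρ_c)/ρ_m.
e = Δ ρ_m/(ρ_m − ρ_c) = 1.11 km × 3.37/0.61 = 6.13 km.

6.13 km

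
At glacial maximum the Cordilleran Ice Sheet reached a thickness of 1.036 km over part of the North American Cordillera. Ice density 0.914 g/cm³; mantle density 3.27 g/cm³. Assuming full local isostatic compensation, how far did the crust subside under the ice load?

0.29 km

Equating mass per unit area of the two columns: the ice load ρ_ice t is balanced by mantle displaced below, ρ_m s.
s = t ρ_ice / ρ_m = 1.036 km × 0.914/3.27 = 0.29 km.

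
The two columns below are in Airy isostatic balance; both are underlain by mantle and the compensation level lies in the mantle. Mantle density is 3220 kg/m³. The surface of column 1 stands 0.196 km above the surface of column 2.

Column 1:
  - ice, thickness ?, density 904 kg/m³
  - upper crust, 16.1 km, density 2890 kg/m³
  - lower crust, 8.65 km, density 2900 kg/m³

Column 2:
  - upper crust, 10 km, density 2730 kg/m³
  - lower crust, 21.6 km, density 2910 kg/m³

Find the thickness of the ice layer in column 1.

1.79 km

Take the compensation level at the base of the deeper column (depth z_c below the surface of column 1) and equate Σ ρ_i t_i down to z_c; mantle fills any gap and the z_c terms cancel.
Column 1: x×904 + 16.1×2890 + 8.65×2900 + (z_c − 24.75 − x)×3220
Column 2: 0.196×0 + 10×2730 + 21.6×2910 + (z_c − 0.196 − 31.6)×3220
The z_c×3220 term appears on both sides and cancels. Collect the known terms of each column as K = Σ(ρt)_known − 3220 × (depth of known layers): K_1 = 71614 − 3220×24.75 = −8081; K_2 = 90156 − 3220×(0.196 + 31.6) = −12227.12.
Balance: K_1 − x×(3220 − 904) = K_2, so x = (K_1 − K_2)/(3220 − 904) = 4146.12/2316 = 1.79 km.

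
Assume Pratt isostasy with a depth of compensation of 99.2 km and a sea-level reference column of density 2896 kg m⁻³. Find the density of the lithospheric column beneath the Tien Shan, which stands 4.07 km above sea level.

2780 kg m⁻³

Pratt balance: ρ_ref D = ρ (D + h).
ρ = ρ_ref D/(D + h) = 2896 × 99.2 km/(99.2 km + 4.07 km) = 2780 kg m⁻³.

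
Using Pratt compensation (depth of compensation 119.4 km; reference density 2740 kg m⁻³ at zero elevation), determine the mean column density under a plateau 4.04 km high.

2650 kg m⁻³

Pratt balance: ρ_ref D = ρ (D + h).
ρ = ρ_ref D/(D + h) = 2740 × 119.4 km/(119.4 km + 4.04 km) = 2650 kg m⁻³.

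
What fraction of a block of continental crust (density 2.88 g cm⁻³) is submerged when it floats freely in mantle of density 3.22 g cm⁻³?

89.4%

Submerged fraction = ρ_obj/ρ_fluid = 2.88/3.22 = 89.4%.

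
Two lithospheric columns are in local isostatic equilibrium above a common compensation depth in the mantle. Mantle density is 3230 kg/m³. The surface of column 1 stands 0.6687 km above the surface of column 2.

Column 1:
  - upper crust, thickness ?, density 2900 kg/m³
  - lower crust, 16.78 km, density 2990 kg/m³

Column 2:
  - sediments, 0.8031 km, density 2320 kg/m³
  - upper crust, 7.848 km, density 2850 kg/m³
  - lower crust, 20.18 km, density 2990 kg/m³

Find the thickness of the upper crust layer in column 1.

20.3 km

Take the compensation level at the base of the deeper column (depth z_c below the surface of column 1) and equate Σ ρ_i t_i down to z_c; mantle fills any gap and the z_c terms cancel.
Column 1: x×2900 + 16.78×2990 + (z_c − 16.78 − x)×3230
Column 2: 0.6687×0 + 0.8031×2320 + 7.848×2850 + 20.18×2990 + (z_c − 0.6687 − 28.8311)×3230
The z_c×3230 term appears on both sides and cancels. Collect the known terms of each column as K = Σ(ρt)_known − 3230 × (depth of known layers): K_1 = 50172.2 − 3230×16.78 = −4027.2; K_2 = 84568.192 − 3230×(0.6687 + 28.8311) = −10716.162.
Balance: K_1 − x×(3230 − 2900) = K_2, so x = (K_1 − K_2)/(3230 − 2900) = 6688.96/330 = 20.3 km.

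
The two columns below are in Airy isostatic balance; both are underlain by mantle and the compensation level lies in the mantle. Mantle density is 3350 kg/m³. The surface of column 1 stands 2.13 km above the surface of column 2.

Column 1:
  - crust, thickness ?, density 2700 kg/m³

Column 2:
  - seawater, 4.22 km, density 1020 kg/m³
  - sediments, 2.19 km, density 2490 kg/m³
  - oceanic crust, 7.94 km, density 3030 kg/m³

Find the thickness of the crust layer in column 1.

32.9 km

Take the compensation level at the base of the deeper column (depth z_c below the surface of column 1) and equate Σ ρ_i t_i down to z_c; mantle fills any gap and the z_c terms cancel.
Column 1: x×2700 + (z_c − 0 − x)×3350
Column 2: 2.13×0 + 4.22×1020 + 2.19×2490 + 7.94×3030 + (z_c − 2.13 − 14.35)×3350
The z_c×3350 term appears on both sides and cancels. Collect the known terms of each column as K = Σ(ρt)_known − 3350 × (depth of known layers): K_1 = 0 − 3350×0 = 0; K_2 = 33815.7 − 3350×(2.13 + 14.35) = −21392.3.
Balance: K_1 − x×(3350 − 2700) = K_2, so x = (K_1 − K_2)/(3350 − 2700) = 21392.3/650 = 32.9 km.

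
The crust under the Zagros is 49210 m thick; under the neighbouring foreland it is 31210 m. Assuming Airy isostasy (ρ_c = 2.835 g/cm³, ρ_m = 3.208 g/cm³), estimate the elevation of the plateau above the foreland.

Excess crust Δ = 49210 m − 31210 m = 18000 m, split between elevation h and root r with h + r = Δ.
Airy balance ρ_c h = (ρ_m − ρ_c) r gives r = h ρ_c/(ρ_m − ρ_c), so h (1 + ρ_c/(ρ_m − ρ_c)) = Δ, i.e. h = Δ (ρ_m − ρ_c)/ρ_m.
h = 18000 m × 0.373/3.208 = 2090 m.

2090 m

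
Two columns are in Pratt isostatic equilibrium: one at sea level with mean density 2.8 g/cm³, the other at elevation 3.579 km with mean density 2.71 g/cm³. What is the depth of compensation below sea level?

108 km

ρ_ref D = ρ (D + h) → D (ρ_ref − ρ) = ρ h.
D = ρ h/(ρ_ref − ρ) = 2.71 × 3.579 km/(2.8 − 2.71) = 108 km.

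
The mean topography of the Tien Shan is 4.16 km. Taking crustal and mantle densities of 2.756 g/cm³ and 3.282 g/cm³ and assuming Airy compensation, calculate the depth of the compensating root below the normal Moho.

Equating mass per unit area of the two columns: the weight of the topography is balanced by the buoyancy of the root, ρ_c h = (ρ_m − ρ_c) r.
r = h · ρ_c / (ρ_m − ρ_c) = 4.16 km × 2.756 / (3.282 − 2.756) = 21.8 km.

21.8 km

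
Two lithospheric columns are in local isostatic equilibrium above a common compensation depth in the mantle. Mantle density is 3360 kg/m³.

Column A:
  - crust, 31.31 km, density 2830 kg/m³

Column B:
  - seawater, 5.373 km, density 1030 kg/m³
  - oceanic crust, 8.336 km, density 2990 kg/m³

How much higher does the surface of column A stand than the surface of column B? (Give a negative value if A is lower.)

For any compensation level in the mantle, the mantle terms cancel and isostasy reduces to e = (Σt_A − Σt_B) − (Σ(ρt)_A − Σ(ρt)_B) / ρ_m.
Σt_A = 31.31 km; Σt_B = 13.709 km; Σ(ρt)_A = 88607.3; Σ(ρt)_B = 30458.83 (in km·kg/m³).
e = (31.31 − 13.709) − (88607.3 − 30458.83) / 3360 = 0.295 km.

0.295 km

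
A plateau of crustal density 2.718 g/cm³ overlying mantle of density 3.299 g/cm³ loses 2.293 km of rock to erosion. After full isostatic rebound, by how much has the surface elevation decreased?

0.404 km

Rebound u = e ρ_c/ρ_m = 2.293 km × 2.718/3.299 = 1.889 km.
Net surface drop = e − u = 2.293 km − 1.889 km = e (ρ_m − ρ_c)/ρ_m = 0.404 km.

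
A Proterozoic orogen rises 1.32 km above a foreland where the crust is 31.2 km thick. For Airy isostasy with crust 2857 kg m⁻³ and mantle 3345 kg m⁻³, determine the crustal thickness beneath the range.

40.2 km

Root depth r = h ρ_c / (ρ_m − ρ_c) = 1.32 km × 2857 / 488 = 7.728 km.
Total thickness = T + h + r = 31.2 km + 1.32 km + 7.728 km = 40.2 km.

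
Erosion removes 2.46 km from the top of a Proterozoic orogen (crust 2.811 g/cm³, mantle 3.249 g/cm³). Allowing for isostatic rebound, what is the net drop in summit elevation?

Rebound u = e ρ_c/ρ_m = 2.46 km × 2.811/3.249 = 2.128 km.
Net surface drop = e − u = 2.46 km − 2.128 km = e (ρ_m − ρ_c)/ρ_m = 0.332 km.

0.332 km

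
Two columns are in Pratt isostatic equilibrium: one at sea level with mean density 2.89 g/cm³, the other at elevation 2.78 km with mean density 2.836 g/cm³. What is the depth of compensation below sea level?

ρ_ref D = ρ (D + h) → D (ρ_ref − ρ) = ρ h.
D = ρ h/(ρ_ref − ρ) = 2.836 × 2.78 km/(2.89 − 2.836) = 146 km.

146 km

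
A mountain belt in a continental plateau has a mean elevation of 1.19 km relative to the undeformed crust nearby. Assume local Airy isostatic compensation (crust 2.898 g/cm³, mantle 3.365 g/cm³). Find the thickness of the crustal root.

By Archimedes' principle applied to the lithosphere: the weight of the topography is balanced by the buoyancy of the root, ρ_c h = (ρ_m − ρ_c) r.
r = h · ρ_c / (ρ_m − ρ_c) = 1.19 km × 2.898 / (3.365 − 2.898) = 7.38 km.

7.38 km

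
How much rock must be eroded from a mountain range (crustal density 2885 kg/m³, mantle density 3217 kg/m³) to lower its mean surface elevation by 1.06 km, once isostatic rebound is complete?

10.3 km

Net drop Δ = e − u = e − e ρ_c/ρ_m = e (ρ_m − ρ_c)/ρ_m.
e = Δ ρ_m/(ρ_m − ρ_c) = 1.06 km × 3217/332 = 10.3 km.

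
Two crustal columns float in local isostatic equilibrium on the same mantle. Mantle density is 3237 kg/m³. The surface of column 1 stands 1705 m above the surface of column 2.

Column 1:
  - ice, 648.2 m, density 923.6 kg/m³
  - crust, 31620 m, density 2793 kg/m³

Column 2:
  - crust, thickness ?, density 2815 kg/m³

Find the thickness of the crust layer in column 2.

Take the compensation level at the base of the deeper column (depth z_c below the surface of column 1) and equate Σ ρ_i t_i down to z_c; mantle fills any gap and the z_c terms cancel.
Column 1: 648.2×923.6 + 31620×2793 + (z_c − 32268.2)×3237
Column 2: 1705×0 + x×2815 + (z_c − 1705 − 0 − x)×3237
The z_c×3237 term appears on both sides and cancels. Collect the known terms of each column as K = Σ(ρt)_known − 3237 × (depth of known layers): K_1 = 88913337.5 − 3237×32268.2 = −15538825.9; K_2 = 0 − 3237×(1705 + 0) = −5519085.
Balance: K_1 = K_2 − x×(3237 − 2815), so x = (K_2 − K_1)/(3237 − 2815) = 10019700/422 = 23700 m.

23700 m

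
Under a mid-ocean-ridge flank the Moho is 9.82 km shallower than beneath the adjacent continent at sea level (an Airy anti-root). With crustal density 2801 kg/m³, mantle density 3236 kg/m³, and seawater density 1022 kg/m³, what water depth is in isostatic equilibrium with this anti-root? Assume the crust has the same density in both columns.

2.4 km

Replacing a thickness d of crust by seawater at the top must be balanced by replacing crust with mantle at the base: d (ρ_c − ρ_w) = a (ρ_m − ρ_c).
d = a (ρ_m − ρ_c)/(ρ_c − ρ_w) = 9.82 km × 435/1779 = 2.4 km.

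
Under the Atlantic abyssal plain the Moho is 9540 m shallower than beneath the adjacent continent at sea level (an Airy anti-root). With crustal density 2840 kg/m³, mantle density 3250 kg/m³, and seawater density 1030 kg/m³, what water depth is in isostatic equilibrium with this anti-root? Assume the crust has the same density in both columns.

Replacing a thickness d of crust by seawater at the top must be balanced by replacing crust with mantle at the base: d (ρ_c − ρ_w) = a (ρ_m − ρ_c).
d = a (ρ_m − ρ_c)/(ρ_c − ρ_w) = 9540 m × 410/1810 = 2160 m.

2160 m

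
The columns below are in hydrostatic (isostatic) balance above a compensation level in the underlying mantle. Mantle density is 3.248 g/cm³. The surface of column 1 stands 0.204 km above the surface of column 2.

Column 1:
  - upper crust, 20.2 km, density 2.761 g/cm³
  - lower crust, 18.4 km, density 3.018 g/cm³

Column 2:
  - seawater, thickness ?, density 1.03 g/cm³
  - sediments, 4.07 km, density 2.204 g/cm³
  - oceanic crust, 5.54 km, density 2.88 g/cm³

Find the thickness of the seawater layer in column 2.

3.21 km

Take the compensation level at the base of the deeper column (depth z_c below the surface of column 1) and equate Σ ρ_i t_i down to z_c; mantle fills any gap and the z_c terms cancel.
Column 1: 20.2×2.761 + 18.4×3.018 + (z_c − 38.6)×3.248
Column 2: 0.204×0 + x×1.03 + 4.07×2.204 + 5.54×2.88 + (z_c − 0.204 − 9.61 − x)×3.248
The z_c×3.248 term appears on both sides and cancels. Collect the known terms of each column as K = Σ(ρt)_known − 3.248 × (depth of known layers): K_1 = 111.3034 − 3.248×38.6 = −14.0694; K_2 = 24.92548 − 3.248×(0.204 + 9.61) = −6.950392.
Balance: K_1 = K_2 − x×(3.248 − 1.03), so x = (K_2 − K_1)/(3.248 − 1.03) = 7.11901/2.218 = 3.21 km.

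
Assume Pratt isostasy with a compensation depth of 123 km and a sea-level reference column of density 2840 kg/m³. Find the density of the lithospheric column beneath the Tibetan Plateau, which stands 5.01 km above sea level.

2730 kg/m³

Pratt balance: ρ_ref D = ρ (D + h).
ρ = ρ_ref D/(D + h) = 2840 × 123 km/(123 km + 5.01 km) = 2730 kg/m³.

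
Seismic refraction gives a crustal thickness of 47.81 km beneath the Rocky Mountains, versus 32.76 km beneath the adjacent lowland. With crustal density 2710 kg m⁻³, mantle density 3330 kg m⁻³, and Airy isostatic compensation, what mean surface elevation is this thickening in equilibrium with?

2.8 km

Excess crust Δ = 47.81 km − 32.76 km = 15.05 km, split between elevation h and root r with h + r = Δ.
Airy balance ρ_c h = (ρ_m − ρ_c) r gives r = h ρ_c/(ρ_m − ρ_c), so h (1 + ρ_c/(ρ_m − ρ_c)) = Δ, i.e. h = Δ (ρ_m − ρ_c)/ρ_m.
h = 15.05 km × 620/3330 = 2.8 km.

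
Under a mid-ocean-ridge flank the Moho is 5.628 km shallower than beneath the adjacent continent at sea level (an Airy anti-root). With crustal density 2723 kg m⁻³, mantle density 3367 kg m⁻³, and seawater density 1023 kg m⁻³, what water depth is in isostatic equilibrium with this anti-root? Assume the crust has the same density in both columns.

2.13 km

Replacing a thickness d of crust by seawater at the top must be balanced by replacing crust with mantle at the base: d (ρ_c − ρ_w) = a (ρ_m − ρ_c).
d = a (ρ_m − ρ_c)/(ρ_c − ρ_w) = 5.628 km × 644/1700 = 2.13 km.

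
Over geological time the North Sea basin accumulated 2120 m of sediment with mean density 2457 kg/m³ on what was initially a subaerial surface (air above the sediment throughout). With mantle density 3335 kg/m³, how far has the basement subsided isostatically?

Subaerial load: s = t ρ_sed / ρ_m = 2120 m × 2457/3335 = 1560 m.

1560 m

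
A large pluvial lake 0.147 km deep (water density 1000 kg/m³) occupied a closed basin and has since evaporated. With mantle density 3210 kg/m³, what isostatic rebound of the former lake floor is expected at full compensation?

0.0458 km

u = d ρ_w/ρ_m = 0.147 km × 1000/3210 = 0.0458 km.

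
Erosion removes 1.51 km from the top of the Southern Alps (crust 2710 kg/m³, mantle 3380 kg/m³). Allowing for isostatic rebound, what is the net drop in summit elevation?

Rebound u = e ρ_c/ρ_m = 1.51 km × 2710/3380 = 1.211 km.
Net surface drop = e − u = 1.51 km − 1.211 km = e (ρ_m − ρ_c)/ρ_m = 0.299 km.

0.299 km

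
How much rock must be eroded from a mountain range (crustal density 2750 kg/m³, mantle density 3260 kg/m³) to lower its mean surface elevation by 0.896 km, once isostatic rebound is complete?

Net drop Δ = e − u = e − e ρ_c/ρ_m = e (ρ_m − ρ_c)/ρ_m.
e = Δ ρ_m/(ρ_m − ρ_c) = 0.896 km × 3260/510 = 5.73 km.

5.73 km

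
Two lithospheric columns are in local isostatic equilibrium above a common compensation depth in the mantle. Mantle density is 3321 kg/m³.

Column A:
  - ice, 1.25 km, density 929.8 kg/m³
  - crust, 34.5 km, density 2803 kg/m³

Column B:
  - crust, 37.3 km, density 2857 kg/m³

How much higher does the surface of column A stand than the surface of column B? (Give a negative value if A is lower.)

1.07 km

For any compensation level in the mantle, the mantle terms cancel and isostasy reduces to e = (Σt_A − Σt_B) − (Σ(ρt)_A − Σ(ρt)_B) / ρ_m.
Σt_A = 35.75 km; Σt_B = 37.3 km; Σ(ρt)_A = 97865.75; Σ(ρt)_B = 106566.1 (in km·kg/m³).
e = (35.75 − 37.3) − (97865.75 − 106566.1) / 3321 = 1.07 km.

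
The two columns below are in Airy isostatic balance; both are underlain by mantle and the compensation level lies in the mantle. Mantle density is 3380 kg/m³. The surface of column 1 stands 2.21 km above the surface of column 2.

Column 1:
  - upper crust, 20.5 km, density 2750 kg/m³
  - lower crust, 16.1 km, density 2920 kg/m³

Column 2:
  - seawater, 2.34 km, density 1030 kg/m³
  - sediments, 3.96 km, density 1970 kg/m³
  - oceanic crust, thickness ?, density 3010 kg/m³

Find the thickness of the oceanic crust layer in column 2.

Take the compensation level at the base of the deeper column (depth z_c below the surface of column 1) and equate Σ ρ_i t_i down to z_c; mantle fills any gap and the z_c terms cancel.
Column 1: 20.5×2750 + 16.1×2920 + (z_c − 36.6)×3380
Column 2: 2.21×0 + 2.34×1030 + 3.96×1970 + x×3010 + (z_c − 2.21 − 6.3 − x)×3380
The z_c×3380 term appears on both sides and cancels. Collect the known terms of each column as K = Σ(ρt)_known − 3380 × (depth of known layers): K_1 = 103387 − 3380×36.6 = −20321; K_2 = 10211.4 − 3380×(2.21 + 6.3) = −18552.4.
Balance: K_1 = K_2 − x×(3380 − 3010), so x = (K_2 − K_1)/(3380 − 3010) = 1768.6/370 = 4.78 km.

4.78 km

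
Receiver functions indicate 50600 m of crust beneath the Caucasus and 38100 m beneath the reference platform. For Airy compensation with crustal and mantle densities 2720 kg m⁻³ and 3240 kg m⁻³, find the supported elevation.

2010 m

Excess crust Δ = 50600 m − 38100 m = 12500 m, split between elevation h and root r with h + r = Δ.
Airy balance ρ_c h = (ρ_m − ρ_c) r gives r = h ρ_c/(ρ_m − ρ_c), so h (1 + ρ_c/(ρ_m − ρ_c)) = Δ, i.e. h = Δ (ρ_m − ρ_c)/ρ_m.
h = 12500 m × 520/3240 = 2010 m.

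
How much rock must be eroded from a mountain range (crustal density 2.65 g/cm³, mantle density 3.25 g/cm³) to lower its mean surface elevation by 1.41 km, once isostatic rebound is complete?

Net drop Δ = e − u = e − e ρ_c/ρ_m = e (ρ_m − ρ_c)/ρ_m.
e = Δ ρ_m/(ρ_m − ρ_c) = 1.41 km × 3.25/0.6 = 7.64 km.

7.64 km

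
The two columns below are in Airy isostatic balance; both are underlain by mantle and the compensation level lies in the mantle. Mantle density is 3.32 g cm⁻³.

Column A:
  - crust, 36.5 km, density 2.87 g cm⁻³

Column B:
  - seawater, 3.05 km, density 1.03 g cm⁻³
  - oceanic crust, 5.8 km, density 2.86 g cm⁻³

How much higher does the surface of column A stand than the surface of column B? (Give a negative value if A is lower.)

For any compensation level in the mantle, the mantle terms cancel and isostasy reduces to e = (Σt_A − Σt_B) − (Σ(ρt)_A − Σ(ρt)_B) / ρ_m.
Σt_A = 36.5 km; Σt_B = 8.85 km; Σ(ρt)_A = 104.755; Σ(ρt)_B = 19.7295 (in km·g cm⁻³).
e = (36.5 − 8.85) − (104.755 − 19.7295) / 3.32 = 2.04 km.

2.04 km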